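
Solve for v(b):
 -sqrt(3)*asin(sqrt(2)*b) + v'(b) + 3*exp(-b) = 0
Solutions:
 v(b) = C1 + sqrt(3)*b*asin(sqrt(2)*b) + sqrt(6)*sqrt(1 - 2*b^2)/2 + 3*exp(-b)


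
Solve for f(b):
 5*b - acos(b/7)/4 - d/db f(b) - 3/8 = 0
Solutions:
 f(b) = C1 + 5*b^2/2 - b*acos(b/7)/4 - 3*b/8 + sqrt(49 - b^2)/4


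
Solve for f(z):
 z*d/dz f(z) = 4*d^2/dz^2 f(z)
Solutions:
 f(z) = C1 + C2*erfi(sqrt(2)*z/4)


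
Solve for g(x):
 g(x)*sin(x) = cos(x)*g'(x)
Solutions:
 g(x) = C1/cos(x)


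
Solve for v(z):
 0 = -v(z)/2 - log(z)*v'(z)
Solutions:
 v(z) = C1*exp(-li(z)/2)


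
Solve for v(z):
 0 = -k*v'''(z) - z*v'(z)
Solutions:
 v(z) = C1 + Integral(C2*airyai(z*(-1/k)^(1/3)) + C3*airybi(z*(-1/k)^(1/3)), z)


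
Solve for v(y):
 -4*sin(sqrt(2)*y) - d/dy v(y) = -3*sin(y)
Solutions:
 v(y) = C1 - 3*cos(y) + 2*sqrt(2)*cos(sqrt(2)*y)


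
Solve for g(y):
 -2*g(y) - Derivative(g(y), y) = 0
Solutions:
 g(y) = C1*exp(-2*y)


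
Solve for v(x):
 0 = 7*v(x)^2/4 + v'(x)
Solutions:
 v(x) = 4/(C1 + 7*x)


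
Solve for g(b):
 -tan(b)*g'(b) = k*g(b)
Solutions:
 g(b) = C1*exp(-k*log(sin(b)))


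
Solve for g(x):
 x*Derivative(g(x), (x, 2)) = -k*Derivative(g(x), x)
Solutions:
 g(x) = C1 + x^(1 - re(k))*(C2*sin(log(x)*Abs(im(k))) + C3*cos(log(x)*im(k)))


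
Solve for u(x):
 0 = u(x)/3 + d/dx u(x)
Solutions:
 u(x) = C1*exp(-x/3)


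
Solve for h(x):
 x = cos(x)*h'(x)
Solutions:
 h(x) = C1 + Integral(x/cos(x), x)


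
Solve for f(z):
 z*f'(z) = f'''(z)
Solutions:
 f(z) = C1 + Integral(C2*airyai(z) + C3*airybi(z), z)


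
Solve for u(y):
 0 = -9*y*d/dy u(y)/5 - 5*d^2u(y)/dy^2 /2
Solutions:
 u(y) = C1 + C2*erf(3*y/5)


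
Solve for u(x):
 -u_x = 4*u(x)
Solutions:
 u(x) = C1*exp(-4*x)


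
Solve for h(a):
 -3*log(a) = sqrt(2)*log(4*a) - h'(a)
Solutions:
 h(a) = C1 + sqrt(2)*a*log(a) + 3*a*log(a) - 3*a - sqrt(2)*a + 2*sqrt(2)*a*log(2)


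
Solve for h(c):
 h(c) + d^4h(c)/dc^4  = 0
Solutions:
 h(c) = (C1*sin(sqrt(2)*c/2) + C2*cos(sqrt(2)*c/2))*exp(-sqrt(2)*c/2) + (C3*sin(sqrt(2)*c/2) + C4*cos(sqrt(2)*c/2))*exp(sqrt(2)*c/2)


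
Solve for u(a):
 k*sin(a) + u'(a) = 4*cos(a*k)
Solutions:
 u(a) = C1 + k*cos(a) + 4*sin(a*k)/k


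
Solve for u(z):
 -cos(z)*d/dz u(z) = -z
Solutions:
 u(z) = C1 + Integral(z/cos(z), z)


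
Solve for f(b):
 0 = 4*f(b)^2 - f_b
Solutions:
 f(b) = -1/(C1 + 4*b)


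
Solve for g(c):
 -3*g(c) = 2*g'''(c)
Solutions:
 g(c) = C3*exp(-2^(2/3)*3^(1/3)*c/2) + (C1*sin(2^(2/3)*3^(5/6)*c/4) + C2*cos(2^(2/3)*3^(5/6)*c/4))*exp(2^(2/3)*3^(1/3)*c/4)


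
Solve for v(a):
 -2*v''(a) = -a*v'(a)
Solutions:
 v(a) = C1 + C2*erfi(a/2)


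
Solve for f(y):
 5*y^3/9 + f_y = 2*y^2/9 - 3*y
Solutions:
 f(y) = C1 - 5*y^4/36 + 2*y^3/27 - 3*y^2/2


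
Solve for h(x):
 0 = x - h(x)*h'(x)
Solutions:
 h(x) = -sqrt(C1 + x^2)
 h(x) = sqrt(C1 + x^2)


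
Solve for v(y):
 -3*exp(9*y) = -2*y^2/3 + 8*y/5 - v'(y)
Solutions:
 v(y) = C1 - 2*y^3/9 + 4*y^2/5 + exp(9*y)/3


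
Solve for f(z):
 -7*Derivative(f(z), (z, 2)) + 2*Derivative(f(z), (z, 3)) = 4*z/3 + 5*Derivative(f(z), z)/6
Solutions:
 f(z) = C1 + C2*exp(z*(21 - sqrt(501))/12) + C3*exp(z*(21 + sqrt(501))/12) - 4*z^2/5 + 336*z/25


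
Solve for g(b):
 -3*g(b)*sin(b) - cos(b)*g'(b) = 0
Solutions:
 g(b) = C1*cos(b)^3


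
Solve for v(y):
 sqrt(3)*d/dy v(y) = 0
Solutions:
 v(y) = C1


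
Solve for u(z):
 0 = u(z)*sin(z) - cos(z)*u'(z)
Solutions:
 u(z) = C1/cos(z)


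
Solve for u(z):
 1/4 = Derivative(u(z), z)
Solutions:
 u(z) = C1 + z/4


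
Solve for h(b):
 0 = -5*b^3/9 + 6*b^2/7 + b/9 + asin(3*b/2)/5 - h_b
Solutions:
 h(b) = C1 - 5*b^4/36 + 2*b^3/7 + b^2/18 + b*asin(3*b/2)/5 + sqrt(4 - 9*b^2)/15


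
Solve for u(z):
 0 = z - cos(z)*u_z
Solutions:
 u(z) = C1 + Integral(z/cos(z), z)


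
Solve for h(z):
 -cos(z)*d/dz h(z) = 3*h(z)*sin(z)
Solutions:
 h(z) = C1*cos(z)^3


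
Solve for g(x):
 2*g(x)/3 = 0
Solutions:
 g(x) = 0


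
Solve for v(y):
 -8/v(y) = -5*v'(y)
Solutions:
 v(y) = -sqrt(C1 + 80*y)/5
 v(y) = sqrt(C1 + 80*y)/5


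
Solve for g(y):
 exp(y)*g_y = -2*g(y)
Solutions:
 g(y) = C1*exp(2*exp(-y))


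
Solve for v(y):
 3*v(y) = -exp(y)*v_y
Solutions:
 v(y) = C1*exp(3*exp(-y))


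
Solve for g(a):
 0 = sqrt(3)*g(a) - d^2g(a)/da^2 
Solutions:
 g(a) = C1*exp(-3^(1/4)*a) + C2*exp(3^(1/4)*a)


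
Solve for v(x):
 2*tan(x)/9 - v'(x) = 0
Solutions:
 v(x) = C1 - 2*log(cos(x))/9


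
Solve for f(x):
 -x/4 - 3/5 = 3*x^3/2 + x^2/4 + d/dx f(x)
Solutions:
 f(x) = C1 - 3*x^4/8 - x^3/12 - x^2/8 - 3*x/5


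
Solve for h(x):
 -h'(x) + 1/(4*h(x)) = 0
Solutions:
 h(x) = -sqrt(C1 + 2*x)/2
 h(x) = sqrt(C1 + 2*x)/2


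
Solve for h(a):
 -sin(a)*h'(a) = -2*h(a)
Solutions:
 h(a) = C1*(cos(a) - 1)/(cos(a) + 1)


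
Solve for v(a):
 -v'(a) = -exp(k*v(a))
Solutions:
 v(a) = Piecewise((log(-1/(C1*k + a*k))/k, Ne(k, 0)), (nan, True))
 v(a) = Piecewise((C1 + a, Eq(k, 0)), (nan, True))


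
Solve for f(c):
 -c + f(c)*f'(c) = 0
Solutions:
 f(c) = -sqrt(C1 + c^2)
 f(c) = sqrt(C1 + c^2)


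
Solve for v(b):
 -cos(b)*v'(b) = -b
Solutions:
 v(b) = C1 + Integral(b/cos(b), b)


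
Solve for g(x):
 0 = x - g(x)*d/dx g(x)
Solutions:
 g(x) = -sqrt(C1 + x^2)
 g(x) = sqrt(C1 + x^2)


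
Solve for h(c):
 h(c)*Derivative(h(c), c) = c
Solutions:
 h(c) = -sqrt(C1 + c^2)
 h(c) = sqrt(C1 + c^2)


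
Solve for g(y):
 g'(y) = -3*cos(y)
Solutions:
 g(y) = C1 - 3*sin(y)


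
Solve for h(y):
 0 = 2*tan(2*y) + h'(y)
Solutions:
 h(y) = C1 + log(cos(2*y))


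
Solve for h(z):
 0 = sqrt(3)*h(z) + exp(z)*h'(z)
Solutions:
 h(z) = C1*exp(sqrt(3)*exp(-z))


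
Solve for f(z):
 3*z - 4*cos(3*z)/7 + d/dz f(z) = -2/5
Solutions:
 f(z) = C1 - 3*z^2/2 - 2*z/5 + 4*sin(3*z)/21


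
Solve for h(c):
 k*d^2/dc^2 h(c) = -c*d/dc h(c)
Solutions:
 h(c) = C1 + C2*sqrt(k)*erf(sqrt(2)*c*sqrt(1/k)/2)


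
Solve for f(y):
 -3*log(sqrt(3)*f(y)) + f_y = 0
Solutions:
 -2*Integral(1/(2*log(_y) + log(3)), (_y, f(y)))/3 = C1 - y


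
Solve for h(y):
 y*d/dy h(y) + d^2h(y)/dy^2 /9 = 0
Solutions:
 h(y) = C1 + C2*erf(3*sqrt(2)*y/2)


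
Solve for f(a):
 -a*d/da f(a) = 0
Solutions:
 f(a) = C1


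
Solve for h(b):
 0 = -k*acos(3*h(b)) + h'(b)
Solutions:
 Integral(1/acos(3*_y), (_y, h(b))) = C1 + b*k


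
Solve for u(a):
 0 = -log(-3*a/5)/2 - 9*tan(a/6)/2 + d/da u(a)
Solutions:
 u(a) = C1 + a*log(-a)/2 - a*log(5) - a/2 + a*log(15)/2 - 27*log(cos(a/6))


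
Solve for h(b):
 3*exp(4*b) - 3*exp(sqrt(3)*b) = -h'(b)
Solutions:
 h(b) = C1 - 3*exp(4*b)/4 + sqrt(3)*exp(sqrt(3)*b)


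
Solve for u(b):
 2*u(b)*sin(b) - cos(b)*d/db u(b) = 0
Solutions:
 u(b) = C1/cos(b)^2


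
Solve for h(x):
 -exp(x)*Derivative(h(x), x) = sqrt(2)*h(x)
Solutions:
 h(x) = C1*exp(sqrt(2)*exp(-x))


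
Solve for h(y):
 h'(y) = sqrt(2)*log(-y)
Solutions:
 h(y) = C1 + sqrt(2)*y*log(-y) - sqrt(2)*y


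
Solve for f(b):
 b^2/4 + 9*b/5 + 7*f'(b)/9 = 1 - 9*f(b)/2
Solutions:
 f(b) = C1*exp(-81*b/14) - b^2/18 - 1388*b/3645 + 85042/295245


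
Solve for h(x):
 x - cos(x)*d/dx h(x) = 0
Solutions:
 h(x) = C1 + Integral(x/cos(x), x)


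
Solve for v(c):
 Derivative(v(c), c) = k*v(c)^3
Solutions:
 v(c) = -sqrt(2)*sqrt(-1/(C1 + c*k))/2
 v(c) = sqrt(2)*sqrt(-1/(C1 + c*k))/2


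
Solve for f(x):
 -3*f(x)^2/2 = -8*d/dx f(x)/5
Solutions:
 f(x) = -16/(C1 + 15*x)


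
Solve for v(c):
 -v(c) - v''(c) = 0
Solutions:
 v(c) = C1*sin(c) + C2*cos(c)


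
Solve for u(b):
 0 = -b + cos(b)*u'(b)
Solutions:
 u(b) = C1 + Integral(b/cos(b), b)


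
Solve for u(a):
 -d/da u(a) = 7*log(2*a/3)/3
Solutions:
 u(a) = C1 - 7*a*log(a)/3 - 7*a*log(2)/3 + 7*a/3 + 7*a*log(3)/3


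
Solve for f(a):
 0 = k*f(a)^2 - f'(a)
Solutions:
 f(a) = -1/(C1 + a*k)


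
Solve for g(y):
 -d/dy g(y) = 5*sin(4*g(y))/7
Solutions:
 5*y/7 + log(cos(4*g(y)) - 1)/8 - log(cos(4*g(y)) + 1)/8 = C1


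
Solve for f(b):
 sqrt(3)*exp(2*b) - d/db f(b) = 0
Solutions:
 f(b) = C1 + sqrt(3)*exp(2*b)/2


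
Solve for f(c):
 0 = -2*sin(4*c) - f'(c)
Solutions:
 f(c) = C1 + cos(4*c)/2


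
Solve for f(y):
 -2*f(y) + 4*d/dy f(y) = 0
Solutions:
 f(y) = C1*exp(y/2)


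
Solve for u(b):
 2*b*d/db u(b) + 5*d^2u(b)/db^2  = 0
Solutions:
 u(b) = C1 + C2*erf(sqrt(5)*b/5)


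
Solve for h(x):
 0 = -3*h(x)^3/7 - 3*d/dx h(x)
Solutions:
 h(x) = -sqrt(14)*sqrt(-1/(C1 - x))/2
 h(x) = sqrt(14)*sqrt(-1/(C1 - x))/2


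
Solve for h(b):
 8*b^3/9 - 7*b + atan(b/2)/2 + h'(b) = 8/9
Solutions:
 h(b) = C1 - 2*b^4/9 + 7*b^2/2 - b*atan(b/2)/2 + 8*b/9 + log(b^2 + 4)/2


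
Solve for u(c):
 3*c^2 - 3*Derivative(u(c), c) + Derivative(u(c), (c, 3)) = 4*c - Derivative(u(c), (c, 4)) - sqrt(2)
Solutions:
 u(c) = C1 + C2*exp(-c*(2*2^(1/3)/(9*sqrt(77) + 79)^(1/3) + 4 + 2^(2/3)*(9*sqrt(77) + 79)^(1/3))/12)*sin(2^(1/3)*sqrt(3)*c*(-2^(1/3)*(9*sqrt(77) + 79)^(1/3) + 2/(9*sqrt(77) + 79)^(1/3))/12) + C3*exp(-c*(2*2^(1/3)/(9*sqrt(77) + 79)^(1/3) + 4 + 2^(2/3)*(9*sqrt(77) + 79)^(1/3))/12)*cos(2^(1/3)*sqrt(3)*c*(-2^(1/3)*(9*sqrt(77) + 79)^(1/3) + 2/(9*sqrt(77) + 79)^(1/3))/12) + C4*exp(c*(-2 + 2*2^(1/3)/(9*sqrt(77) + 79)^(1/3) + 2^(2/3)*(9*sqrt(77) + 79)^(1/3))/6) + c^3/3 - 2*c^2/3 + sqrt(2)*c/3 + 2*c/3


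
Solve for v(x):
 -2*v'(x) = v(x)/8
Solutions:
 v(x) = C1*exp(-x/16)


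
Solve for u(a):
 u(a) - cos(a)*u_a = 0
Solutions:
 u(a) = C1*sqrt(sin(a) + 1)/sqrt(sin(a) - 1)


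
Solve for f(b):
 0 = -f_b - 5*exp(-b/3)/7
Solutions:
 f(b) = C1 + 15*exp(-b/3)/7


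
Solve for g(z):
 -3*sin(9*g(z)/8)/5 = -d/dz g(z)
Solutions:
 -3*z/5 + 4*log(cos(9*g(z)/8) - 1)/9 - 4*log(cos(9*g(z)/8) + 1)/9 = C1


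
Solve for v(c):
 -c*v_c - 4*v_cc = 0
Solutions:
 v(c) = C1 + C2*erf(sqrt(2)*c/4)


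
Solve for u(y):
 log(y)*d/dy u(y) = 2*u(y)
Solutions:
 u(y) = C1*exp(2*li(y))


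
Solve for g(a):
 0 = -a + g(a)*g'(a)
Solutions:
 g(a) = -sqrt(C1 + a^2)
 g(a) = sqrt(C1 + a^2)


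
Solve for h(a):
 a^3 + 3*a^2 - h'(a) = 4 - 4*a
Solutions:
 h(a) = C1 + a^4/4 + a^3 + 2*a^2 - 4*a


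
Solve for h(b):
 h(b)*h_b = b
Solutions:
 h(b) = -sqrt(C1 + b^2)
 h(b) = sqrt(C1 + b^2)


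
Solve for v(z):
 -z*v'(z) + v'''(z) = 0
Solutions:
 v(z) = C1 + Integral(C2*airyai(z) + C3*airybi(z), z)


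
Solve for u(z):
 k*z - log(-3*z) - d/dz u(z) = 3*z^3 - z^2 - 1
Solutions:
 u(z) = C1 + k*z^2/2 - 3*z^4/4 + z^3/3 - z*log(-z) + z*(2 - log(3))


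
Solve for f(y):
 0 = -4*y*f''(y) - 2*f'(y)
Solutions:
 f(y) = C1 + C2*sqrt(y)


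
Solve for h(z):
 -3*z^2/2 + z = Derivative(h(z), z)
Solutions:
 h(z) = C1 - z^3/2 + z^2/2


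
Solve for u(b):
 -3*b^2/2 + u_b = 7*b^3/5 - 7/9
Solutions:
 u(b) = C1 + 7*b^4/20 + b^3/2 - 7*b/9


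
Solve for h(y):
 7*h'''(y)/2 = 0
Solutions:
 h(y) = C1 + C2*y + C3*y^2


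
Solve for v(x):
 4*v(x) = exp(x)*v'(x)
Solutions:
 v(x) = C1*exp(-4*exp(-x))


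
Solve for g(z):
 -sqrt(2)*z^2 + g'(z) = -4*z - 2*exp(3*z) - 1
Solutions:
 g(z) = C1 + sqrt(2)*z^3/3 - 2*z^2 - z - 2*exp(3*z)/3


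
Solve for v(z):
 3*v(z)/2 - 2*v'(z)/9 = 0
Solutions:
 v(z) = C1*exp(27*z/4)


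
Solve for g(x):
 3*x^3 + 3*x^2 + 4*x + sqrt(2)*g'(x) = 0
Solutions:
 g(x) = C1 - 3*sqrt(2)*x^4/8 - sqrt(2)*x^3/2 - sqrt(2)*x^2


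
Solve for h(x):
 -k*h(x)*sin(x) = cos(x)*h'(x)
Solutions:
 h(x) = C1*exp(k*log(cos(x)))


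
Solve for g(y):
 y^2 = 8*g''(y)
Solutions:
 g(y) = C1 + C2*y + y^4/96


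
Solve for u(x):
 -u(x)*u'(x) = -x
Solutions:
 u(x) = -sqrt(C1 + x^2)
 u(x) = sqrt(C1 + x^2)


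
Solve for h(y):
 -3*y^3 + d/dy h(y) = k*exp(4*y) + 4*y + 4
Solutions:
 h(y) = C1 + k*exp(4*y)/4 + 3*y^4/4 + 2*y^2 + 4*y


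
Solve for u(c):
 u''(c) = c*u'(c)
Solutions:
 u(c) = C1 + C2*erfi(sqrt(2)*c/2)


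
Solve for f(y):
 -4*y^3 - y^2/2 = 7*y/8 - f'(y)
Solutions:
 f(y) = C1 + y^4 + y^3/6 + 7*y^2/16


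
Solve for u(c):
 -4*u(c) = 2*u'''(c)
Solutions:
 u(c) = C3*exp(-2^(1/3)*c) + (C1*sin(2^(1/3)*sqrt(3)*c/2) + C2*cos(2^(1/3)*sqrt(3)*c/2))*exp(2^(1/3)*c/2)


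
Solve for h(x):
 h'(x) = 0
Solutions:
 h(x) = C1


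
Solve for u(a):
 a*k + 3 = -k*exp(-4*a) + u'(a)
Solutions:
 u(a) = C1 + a^2*k/2 + 3*a - k*exp(-4*a)/4


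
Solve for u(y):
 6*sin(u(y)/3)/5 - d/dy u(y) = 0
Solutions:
 -6*y/5 + 3*log(cos(u(y)/3) - 1)/2 - 3*log(cos(u(y)/3) + 1)/2 = C1


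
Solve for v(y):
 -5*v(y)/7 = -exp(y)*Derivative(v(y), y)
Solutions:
 v(y) = C1*exp(-5*exp(-y)/7)


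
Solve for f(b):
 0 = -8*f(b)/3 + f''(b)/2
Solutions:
 f(b) = C1*exp(-4*sqrt(3)*b/3) + C2*exp(4*sqrt(3)*b/3)


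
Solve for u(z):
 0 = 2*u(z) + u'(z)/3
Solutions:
 u(z) = C1*exp(-6*z)


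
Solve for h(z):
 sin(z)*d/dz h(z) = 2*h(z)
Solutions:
 h(z) = C1*(cos(z) - 1)/(cos(z) + 1)


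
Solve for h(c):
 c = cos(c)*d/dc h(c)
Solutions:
 h(c) = C1 + Integral(c/cos(c), c)


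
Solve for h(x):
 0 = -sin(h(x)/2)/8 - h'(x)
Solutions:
 x/8 + log(cos(h(x)/2) - 1) - log(cos(h(x)/2) + 1) = C1


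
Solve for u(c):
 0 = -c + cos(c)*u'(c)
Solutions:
 u(c) = C1 + Integral(c/cos(c), c)


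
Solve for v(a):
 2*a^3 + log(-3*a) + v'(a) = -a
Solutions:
 v(a) = C1 - a^4/2 - a^2/2 - a*log(-a) + a*(1 - log(3))


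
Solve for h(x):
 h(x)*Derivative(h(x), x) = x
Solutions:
 h(x) = -sqrt(C1 + x^2)
 h(x) = sqrt(C1 + x^2)


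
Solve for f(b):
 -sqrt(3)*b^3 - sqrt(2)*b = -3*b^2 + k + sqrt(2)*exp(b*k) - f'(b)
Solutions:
 f(b) = C1 + sqrt(3)*b^4/4 - b^3 + sqrt(2)*b^2/2 + b*k + sqrt(2)*exp(b*k)/k


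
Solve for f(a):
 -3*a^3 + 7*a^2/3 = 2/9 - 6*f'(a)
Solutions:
 f(a) = C1 + a^4/8 - 7*a^3/54 + a/27


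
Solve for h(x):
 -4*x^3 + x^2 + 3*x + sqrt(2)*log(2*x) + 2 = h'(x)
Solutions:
 h(x) = C1 - x^4 + x^3/3 + 3*x^2/2 + sqrt(2)*x*log(x) - sqrt(2)*x + sqrt(2)*x*log(2) + 2*x


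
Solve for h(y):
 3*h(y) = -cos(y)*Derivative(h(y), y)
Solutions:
 h(y) = C1*(sin(y) - 1)^(3/2)/(sin(y) + 1)^(3/2)


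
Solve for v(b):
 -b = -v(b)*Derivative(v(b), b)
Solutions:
 v(b) = -sqrt(C1 + b^2)
 v(b) = sqrt(C1 + b^2)


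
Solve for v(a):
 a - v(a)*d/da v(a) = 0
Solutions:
 v(a) = -sqrt(C1 + a^2)
 v(a) = sqrt(C1 + a^2)


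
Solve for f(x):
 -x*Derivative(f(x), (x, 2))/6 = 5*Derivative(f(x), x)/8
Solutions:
 f(x) = C1 + C2/x^(11/4)


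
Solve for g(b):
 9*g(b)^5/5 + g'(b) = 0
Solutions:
 g(b) = -5^(1/4)*(1/(C1 + 36*b))^(1/4)
 g(b) = 5^(1/4)*(1/(C1 + 36*b))^(1/4)
 g(b) = -5^(1/4)*I*(1/(C1 + 36*b))^(1/4)
 g(b) = 5^(1/4)*I*(1/(C1 + 36*b))^(1/4)


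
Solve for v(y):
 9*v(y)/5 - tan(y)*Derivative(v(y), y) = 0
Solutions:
 v(y) = C1*sin(y)^(9/5)


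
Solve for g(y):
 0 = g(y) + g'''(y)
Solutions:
 g(y) = C3*exp(-y) + (C1*sin(sqrt(3)*y/2) + C2*cos(sqrt(3)*y/2))*exp(y/2)


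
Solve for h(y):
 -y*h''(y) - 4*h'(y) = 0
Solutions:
 h(y) = C1 + C2/y^3


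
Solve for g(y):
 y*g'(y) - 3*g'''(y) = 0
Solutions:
 g(y) = C1 + Integral(C2*airyai(3^(2/3)*y/3) + C3*airybi(3^(2/3)*y/3), y)


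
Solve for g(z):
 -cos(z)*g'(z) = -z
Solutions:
 g(z) = C1 + Integral(z/cos(z), z)


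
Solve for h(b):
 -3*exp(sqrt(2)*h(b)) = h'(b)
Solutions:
 h(b) = sqrt(2)*(2*log(1/(C1 + 3*b)) - log(2))/4


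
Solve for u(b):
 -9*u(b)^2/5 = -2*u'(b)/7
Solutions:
 u(b) = -10/(C1 + 63*b)


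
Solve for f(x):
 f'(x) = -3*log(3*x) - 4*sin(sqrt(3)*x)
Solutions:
 f(x) = C1 - 3*x*log(x) - 3*x*log(3) + 3*x + 4*sqrt(3)*cos(sqrt(3)*x)/3


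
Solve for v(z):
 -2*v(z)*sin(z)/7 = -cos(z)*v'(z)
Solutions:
 v(z) = C1/cos(z)^(2/7)


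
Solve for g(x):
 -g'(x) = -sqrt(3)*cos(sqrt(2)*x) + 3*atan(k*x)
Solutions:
 g(x) = C1 - 3*Piecewise((x*atan(k*x) - log(k^2*x^2 + 1)/(2*k), Ne(k, 0)), (0, True)) + sqrt(6)*sin(sqrt(2)*x)/2


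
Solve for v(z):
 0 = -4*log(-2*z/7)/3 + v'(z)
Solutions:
 v(z) = C1 + 4*z*log(-z)/3 + 4*z*(-log(7) - 1 + log(2))/3


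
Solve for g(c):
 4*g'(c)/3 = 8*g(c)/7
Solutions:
 g(c) = C1*exp(6*c/7)


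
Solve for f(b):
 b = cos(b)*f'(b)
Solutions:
 f(b) = C1 + Integral(b/cos(b), b)


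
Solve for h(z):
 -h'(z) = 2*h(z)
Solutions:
 h(z) = C1*exp(-2*z)


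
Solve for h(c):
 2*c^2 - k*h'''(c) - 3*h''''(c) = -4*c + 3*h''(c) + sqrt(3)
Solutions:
 h(c) = C1 + C2*c + C3*exp(c*(-k + sqrt(k^2 - 36))/6) + C4*exp(-c*(k + sqrt(k^2 - 36))/6) + c^4/18 + 2*c^3*(3 - k)/27 + c^2*(4*k^2 - 12*k - 36 - 9*sqrt(3))/54


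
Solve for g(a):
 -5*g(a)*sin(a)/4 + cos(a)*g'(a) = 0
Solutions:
 g(a) = C1/cos(a)^(5/4)


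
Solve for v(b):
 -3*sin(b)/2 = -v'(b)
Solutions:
 v(b) = C1 - 3*cos(b)/2


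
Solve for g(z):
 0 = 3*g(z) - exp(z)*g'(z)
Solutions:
 g(z) = C1*exp(-3*exp(-z))


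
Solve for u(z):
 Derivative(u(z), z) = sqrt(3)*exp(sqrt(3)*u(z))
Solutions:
 u(z) = sqrt(3)*(2*log(-1/(C1 + sqrt(3)*z)) - log(3))/6


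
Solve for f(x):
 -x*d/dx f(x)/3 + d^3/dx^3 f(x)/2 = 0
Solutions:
 f(x) = C1 + Integral(C2*airyai(2^(1/3)*3^(2/3)*x/3) + C3*airybi(2^(1/3)*3^(2/3)*x/3), x)


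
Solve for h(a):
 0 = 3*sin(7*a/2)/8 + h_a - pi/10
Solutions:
 h(a) = C1 + pi*a/10 + 3*cos(7*a/2)/28


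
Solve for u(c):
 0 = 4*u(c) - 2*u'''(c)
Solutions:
 u(c) = C3*exp(2^(1/3)*c) + (C1*sin(2^(1/3)*sqrt(3)*c/2) + C2*cos(2^(1/3)*sqrt(3)*c/2))*exp(-2^(1/3)*c/2)


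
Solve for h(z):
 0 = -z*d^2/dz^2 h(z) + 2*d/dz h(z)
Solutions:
 h(z) = C1 + C2*z^3


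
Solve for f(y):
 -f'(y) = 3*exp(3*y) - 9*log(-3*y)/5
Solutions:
 f(y) = C1 + 9*y*log(-y)/5 + 9*y*(-1 + log(3))/5 - exp(3*y)


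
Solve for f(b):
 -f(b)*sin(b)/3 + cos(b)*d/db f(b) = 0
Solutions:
 f(b) = C1/cos(b)^(1/3)


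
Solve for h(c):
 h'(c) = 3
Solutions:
 h(c) = C1 + 3*c


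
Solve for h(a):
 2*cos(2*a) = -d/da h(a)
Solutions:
 h(a) = C1 - sin(2*a)


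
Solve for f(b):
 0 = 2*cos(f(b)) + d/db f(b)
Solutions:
 f(b) = pi - asin((C1 + exp(4*b))/(C1 - exp(4*b)))
 f(b) = asin((C1 + exp(4*b))/(C1 - exp(4*b)))


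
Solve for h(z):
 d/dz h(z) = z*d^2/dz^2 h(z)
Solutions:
 h(z) = C1 + C2*z^2


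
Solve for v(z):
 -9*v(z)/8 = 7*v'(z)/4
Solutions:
 v(z) = C1*exp(-9*z/14)


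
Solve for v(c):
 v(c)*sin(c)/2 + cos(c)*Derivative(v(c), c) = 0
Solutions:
 v(c) = C1*sqrt(cos(c))


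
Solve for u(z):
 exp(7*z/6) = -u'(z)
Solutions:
 u(z) = C1 - 6*exp(7*z/6)/7


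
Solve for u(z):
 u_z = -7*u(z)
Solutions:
 u(z) = C1*exp(-7*z)


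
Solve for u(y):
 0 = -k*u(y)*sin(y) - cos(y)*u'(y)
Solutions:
 u(y) = C1*exp(k*log(cos(y)))


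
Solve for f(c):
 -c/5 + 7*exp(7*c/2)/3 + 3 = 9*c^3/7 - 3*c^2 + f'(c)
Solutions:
 f(c) = C1 - 9*c^4/28 + c^3 - c^2/10 + 3*c + 2*exp(7*c/2)/3


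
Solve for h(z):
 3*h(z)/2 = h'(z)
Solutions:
 h(z) = C1*exp(3*z/2)


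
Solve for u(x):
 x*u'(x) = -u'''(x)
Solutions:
 u(x) = C1 + Integral(C2*airyai(-x) + C3*airybi(-x), x)


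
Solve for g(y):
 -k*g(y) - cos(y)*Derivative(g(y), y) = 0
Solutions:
 g(y) = C1*exp(k*(log(sin(y) - 1) - log(sin(y) + 1))/2)


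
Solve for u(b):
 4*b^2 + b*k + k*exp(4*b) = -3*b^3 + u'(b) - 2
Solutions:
 u(b) = C1 + 3*b^4/4 + 4*b^3/3 + b^2*k/2 + 2*b + k*exp(4*b)/4


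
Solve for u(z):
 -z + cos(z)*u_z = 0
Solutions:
 u(z) = C1 + Integral(z/cos(z), z)


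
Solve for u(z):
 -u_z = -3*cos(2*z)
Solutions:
 u(z) = C1 + 3*sin(2*z)/2


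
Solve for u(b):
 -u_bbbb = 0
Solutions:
 u(b) = C1 + C2*b + C3*b^2 + C4*b^3


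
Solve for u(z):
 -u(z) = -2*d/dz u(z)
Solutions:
 u(z) = C1*exp(z/2)


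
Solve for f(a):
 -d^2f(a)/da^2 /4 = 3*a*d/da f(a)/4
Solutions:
 f(a) = C1 + C2*erf(sqrt(6)*a/2)


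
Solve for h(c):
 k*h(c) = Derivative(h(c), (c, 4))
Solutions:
 h(c) = C1*exp(-c*k^(1/4)) + C2*exp(c*k^(1/4)) + C3*exp(-I*c*k^(1/4)) + C4*exp(I*c*k^(1/4))


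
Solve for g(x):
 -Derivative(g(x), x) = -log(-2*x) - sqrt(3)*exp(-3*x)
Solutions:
 g(x) = C1 + x*log(-x) + x*(-1 + log(2)) - sqrt(3)*exp(-3*x)/3


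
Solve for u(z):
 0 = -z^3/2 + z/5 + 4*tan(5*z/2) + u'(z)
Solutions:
 u(z) = C1 + z^4/8 - z^2/10 + 8*log(cos(5*z/2))/5


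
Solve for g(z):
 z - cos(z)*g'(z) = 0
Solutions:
 g(z) = C1 + Integral(z/cos(z), z)


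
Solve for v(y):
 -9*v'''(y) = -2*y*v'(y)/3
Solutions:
 v(y) = C1 + Integral(C2*airyai(2^(1/3)*y/3) + C3*airybi(2^(1/3)*y/3), y)


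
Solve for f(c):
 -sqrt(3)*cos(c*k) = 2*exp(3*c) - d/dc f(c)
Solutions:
 f(c) = C1 + 2*exp(3*c)/3 + sqrt(3)*sin(c*k)/k


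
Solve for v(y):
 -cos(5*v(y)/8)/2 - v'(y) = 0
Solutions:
 y/2 - 4*log(sin(5*v(y)/8) - 1)/5 + 4*log(sin(5*v(y)/8) + 1)/5 = C1


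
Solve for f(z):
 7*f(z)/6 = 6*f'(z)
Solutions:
 f(z) = C1*exp(7*z/36)


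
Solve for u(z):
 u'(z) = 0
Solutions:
 u(z) = C1


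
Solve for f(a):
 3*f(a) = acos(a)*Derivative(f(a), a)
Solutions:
 f(a) = C1*exp(3*Integral(1/acos(a), a))


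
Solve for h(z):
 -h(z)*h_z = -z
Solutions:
 h(z) = -sqrt(C1 + z^2)
 h(z) = sqrt(C1 + z^2)


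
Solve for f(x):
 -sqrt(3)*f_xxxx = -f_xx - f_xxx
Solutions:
 f(x) = C1 + C2*x + C3*exp(sqrt(3)*x*(1 - sqrt(1 + 4*sqrt(3)))/6) + C4*exp(sqrt(3)*x*(1 + sqrt(1 + 4*sqrt(3)))/6)


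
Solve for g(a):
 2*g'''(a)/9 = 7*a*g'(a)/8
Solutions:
 g(a) = C1 + Integral(C2*airyai(2^(2/3)*63^(1/3)*a/4) + C3*airybi(2^(2/3)*63^(1/3)*a/4), a)


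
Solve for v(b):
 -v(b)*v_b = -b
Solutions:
 v(b) = -sqrt(C1 + b^2)
 v(b) = sqrt(C1 + b^2)


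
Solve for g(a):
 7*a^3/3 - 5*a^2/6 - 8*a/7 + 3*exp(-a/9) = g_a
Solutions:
 g(a) = C1 + 7*a^4/12 - 5*a^3/18 - 4*a^2/7 - 27*exp(-a/9)


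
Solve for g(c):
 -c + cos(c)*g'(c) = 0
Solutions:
 g(c) = C1 + Integral(c/cos(c), c)


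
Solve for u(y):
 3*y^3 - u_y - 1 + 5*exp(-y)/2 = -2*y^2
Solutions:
 u(y) = C1 + 3*y^4/4 + 2*y^3/3 - y - 5*exp(-y)/2


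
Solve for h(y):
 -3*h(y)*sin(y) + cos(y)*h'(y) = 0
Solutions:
 h(y) = C1/cos(y)^3


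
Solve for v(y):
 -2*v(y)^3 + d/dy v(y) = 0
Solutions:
 v(y) = -sqrt(2)*sqrt(-1/(C1 + 2*y))/2
 v(y) = sqrt(2)*sqrt(-1/(C1 + 2*y))/2


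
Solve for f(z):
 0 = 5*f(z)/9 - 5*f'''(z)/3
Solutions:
 f(z) = C3*exp(3^(2/3)*z/3) + (C1*sin(3^(1/6)*z/2) + C2*cos(3^(1/6)*z/2))*exp(-3^(2/3)*z/6)


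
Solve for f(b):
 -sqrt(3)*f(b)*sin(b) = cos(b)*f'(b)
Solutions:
 f(b) = C1*cos(b)^(sqrt(3))


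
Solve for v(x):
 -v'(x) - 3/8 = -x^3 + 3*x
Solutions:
 v(x) = C1 + x^4/4 - 3*x^2/2 - 3*x/8


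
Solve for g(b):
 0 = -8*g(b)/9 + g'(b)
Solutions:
 g(b) = C1*exp(8*b/9)


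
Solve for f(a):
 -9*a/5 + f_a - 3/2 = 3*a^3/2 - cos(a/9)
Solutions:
 f(a) = C1 + 3*a^4/8 + 9*a^2/10 + 3*a/2 - 9*sin(a/9)


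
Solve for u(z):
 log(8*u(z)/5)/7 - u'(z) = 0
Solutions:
 -7*Integral(1/(log(_y) - log(5) + 3*log(2)), (_y, u(z))) = C1 - z


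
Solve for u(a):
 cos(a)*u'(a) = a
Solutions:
 u(a) = C1 + Integral(a/cos(a), a)


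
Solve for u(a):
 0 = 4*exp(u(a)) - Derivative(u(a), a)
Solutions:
 u(a) = log(-1/(C1 + 4*a))


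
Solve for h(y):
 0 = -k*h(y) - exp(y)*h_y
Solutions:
 h(y) = C1*exp(k*exp(-y))


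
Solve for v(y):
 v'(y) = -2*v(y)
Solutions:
 v(y) = C1*exp(-2*y)


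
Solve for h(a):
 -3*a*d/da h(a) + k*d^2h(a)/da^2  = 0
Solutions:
 h(a) = C1 + C2*erf(sqrt(6)*a*sqrt(-1/k)/2)/sqrt(-1/k)


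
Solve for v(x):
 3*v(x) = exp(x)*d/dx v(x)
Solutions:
 v(x) = C1*exp(-3*exp(-x))


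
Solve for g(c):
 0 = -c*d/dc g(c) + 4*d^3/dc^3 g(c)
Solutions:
 g(c) = C1 + Integral(C2*airyai(2^(1/3)*c/2) + C3*airybi(2^(1/3)*c/2), c)


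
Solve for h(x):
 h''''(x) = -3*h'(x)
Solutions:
 h(x) = C1 + C4*exp(-3^(1/3)*x) + (C2*sin(3^(5/6)*x/2) + C3*cos(3^(5/6)*x/2))*exp(3^(1/3)*x/2)


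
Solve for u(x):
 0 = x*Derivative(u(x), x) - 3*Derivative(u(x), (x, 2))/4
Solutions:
 u(x) = C1 + C2*erfi(sqrt(6)*x/3)


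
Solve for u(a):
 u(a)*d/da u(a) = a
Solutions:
 u(a) = -sqrt(C1 + a^2)
 u(a) = sqrt(C1 + a^2)


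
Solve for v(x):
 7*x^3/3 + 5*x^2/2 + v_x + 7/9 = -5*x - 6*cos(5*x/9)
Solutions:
 v(x) = C1 - 7*x^4/12 - 5*x^3/6 - 5*x^2/2 - 7*x/9 - 54*sin(5*x/9)/5


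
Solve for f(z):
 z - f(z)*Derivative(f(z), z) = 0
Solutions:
 f(z) = -sqrt(C1 + z^2)
 f(z) = sqrt(C1 + z^2)


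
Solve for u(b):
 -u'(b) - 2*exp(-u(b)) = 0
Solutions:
 u(b) = log(C1 - 2*b)


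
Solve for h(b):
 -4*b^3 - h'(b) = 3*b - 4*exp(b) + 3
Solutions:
 h(b) = C1 - b^4 - 3*b^2/2 - 3*b + 4*exp(b)


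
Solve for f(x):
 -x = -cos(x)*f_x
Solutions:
 f(x) = C1 + Integral(x/cos(x), x)


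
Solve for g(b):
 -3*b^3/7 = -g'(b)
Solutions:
 g(b) = C1 + 3*b^4/28


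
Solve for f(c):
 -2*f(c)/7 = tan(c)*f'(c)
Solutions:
 f(c) = C1/sin(c)^(2/7)


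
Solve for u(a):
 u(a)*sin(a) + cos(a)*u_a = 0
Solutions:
 u(a) = C1*cos(a)


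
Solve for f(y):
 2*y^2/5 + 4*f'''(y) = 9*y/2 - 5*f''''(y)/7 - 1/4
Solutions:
 f(y) = C1 + C2*y + C3*y^2 + C4*exp(-28*y/5) - y^5/600 + 65*y^4/1344 - 141*y^3/3136


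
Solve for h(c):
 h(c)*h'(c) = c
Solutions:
 h(c) = -sqrt(C1 + c^2)
 h(c) = sqrt(C1 + c^2)


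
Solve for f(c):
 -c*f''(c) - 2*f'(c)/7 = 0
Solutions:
 f(c) = C1 + C2*c^(5/7)


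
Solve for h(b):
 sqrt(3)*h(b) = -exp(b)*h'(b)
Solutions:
 h(b) = C1*exp(sqrt(3)*exp(-b))


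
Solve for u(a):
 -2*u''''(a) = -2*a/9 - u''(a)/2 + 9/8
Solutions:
 u(a) = C1 + C2*a + C3*exp(-a/2) + C4*exp(a/2) - 2*a^3/27 + 9*a^2/8


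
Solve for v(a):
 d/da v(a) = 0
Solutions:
 v(a) = C1


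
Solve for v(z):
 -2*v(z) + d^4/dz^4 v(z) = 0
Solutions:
 v(z) = C1*exp(-2^(1/4)*z) + C2*exp(2^(1/4)*z) + C3*sin(2^(1/4)*z) + C4*cos(2^(1/4)*z)


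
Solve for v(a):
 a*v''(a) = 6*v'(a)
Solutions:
 v(a) = C1 + C2*a^7


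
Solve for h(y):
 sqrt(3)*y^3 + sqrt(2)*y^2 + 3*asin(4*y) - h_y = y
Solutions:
 h(y) = C1 + sqrt(3)*y^4/4 + sqrt(2)*y^3/3 - y^2/2 + 3*y*asin(4*y) + 3*sqrt(1 - 16*y^2)/4


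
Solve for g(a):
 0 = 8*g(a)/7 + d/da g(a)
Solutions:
 g(a) = C1*exp(-8*a/7)


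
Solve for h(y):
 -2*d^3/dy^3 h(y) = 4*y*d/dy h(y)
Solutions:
 h(y) = C1 + Integral(C2*airyai(-2^(1/3)*y) + C3*airybi(-2^(1/3)*y), y)


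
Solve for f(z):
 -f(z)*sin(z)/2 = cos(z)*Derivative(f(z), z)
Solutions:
 f(z) = C1*sqrt(cos(z))


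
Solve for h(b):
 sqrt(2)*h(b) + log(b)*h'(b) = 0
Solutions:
 h(b) = C1*exp(-sqrt(2)*li(b))


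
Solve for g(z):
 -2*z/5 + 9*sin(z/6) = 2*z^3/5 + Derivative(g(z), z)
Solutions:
 g(z) = C1 - z^4/10 - z^2/5 - 54*cos(z/6)


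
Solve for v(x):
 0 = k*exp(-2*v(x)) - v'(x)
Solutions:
 v(x) = log(-sqrt(C1 + 2*k*x))
 v(x) = log(C1 + 2*k*x)/2


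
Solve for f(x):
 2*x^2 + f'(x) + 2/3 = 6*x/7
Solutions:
 f(x) = C1 - 2*x^3/3 + 3*x^2/7 - 2*x/3


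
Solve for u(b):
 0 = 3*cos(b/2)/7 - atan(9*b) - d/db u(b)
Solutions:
 u(b) = C1 - b*atan(9*b) + log(81*b^2 + 1)/18 + 6*sin(b/2)/7


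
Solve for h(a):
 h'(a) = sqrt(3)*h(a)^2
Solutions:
 h(a) = -1/(C1 + sqrt(3)*a)


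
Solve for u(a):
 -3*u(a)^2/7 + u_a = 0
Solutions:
 u(a) = -7/(C1 + 3*a)


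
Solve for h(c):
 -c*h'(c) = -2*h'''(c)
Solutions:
 h(c) = C1 + Integral(C2*airyai(2^(2/3)*c/2) + C3*airybi(2^(2/3)*c/2), c)


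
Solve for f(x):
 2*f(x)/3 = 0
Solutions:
 f(x) = 0


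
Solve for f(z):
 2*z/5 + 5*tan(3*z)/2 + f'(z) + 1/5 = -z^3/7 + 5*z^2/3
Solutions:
 f(z) = C1 - z^4/28 + 5*z^3/9 - z^2/5 - z/5 + 5*log(cos(3*z))/6


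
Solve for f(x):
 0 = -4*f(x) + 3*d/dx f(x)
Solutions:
 f(x) = C1*exp(4*x/3)


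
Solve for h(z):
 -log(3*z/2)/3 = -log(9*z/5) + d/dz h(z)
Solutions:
 h(z) = C1 + 2*z*log(z)/3 - z*log(5) - 2*z/3 + z*log(2)/3 + 5*z*log(3)/3


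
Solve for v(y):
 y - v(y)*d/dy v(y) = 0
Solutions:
 v(y) = -sqrt(C1 + y^2)
 v(y) = sqrt(C1 + y^2)


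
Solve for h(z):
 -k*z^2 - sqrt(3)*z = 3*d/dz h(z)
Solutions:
 h(z) = C1 - k*z^3/9 - sqrt(3)*z^2/6


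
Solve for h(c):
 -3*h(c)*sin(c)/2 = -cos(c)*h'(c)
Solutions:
 h(c) = C1/cos(c)^(3/2)


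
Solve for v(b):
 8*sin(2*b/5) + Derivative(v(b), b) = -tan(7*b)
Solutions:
 v(b) = C1 + log(cos(7*b))/7 + 20*cos(2*b/5)


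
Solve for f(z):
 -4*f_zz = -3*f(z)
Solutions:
 f(z) = C1*exp(-sqrt(3)*z/2) + C2*exp(sqrt(3)*z/2)


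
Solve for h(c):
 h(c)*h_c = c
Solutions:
 h(c) = -sqrt(C1 + c^2)
 h(c) = sqrt(C1 + c^2)


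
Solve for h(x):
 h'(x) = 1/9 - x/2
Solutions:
 h(x) = C1 - x^2/4 + x/9


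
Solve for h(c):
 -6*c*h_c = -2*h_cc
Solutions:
 h(c) = C1 + C2*erfi(sqrt(6)*c/2)


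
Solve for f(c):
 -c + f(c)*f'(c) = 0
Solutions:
 f(c) = -sqrt(C1 + c^2)
 f(c) = sqrt(C1 + c^2)


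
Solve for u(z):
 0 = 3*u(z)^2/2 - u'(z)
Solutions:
 u(z) = -2/(C1 + 3*z)


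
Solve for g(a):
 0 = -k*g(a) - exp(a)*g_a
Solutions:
 g(a) = C1*exp(k*exp(-a))


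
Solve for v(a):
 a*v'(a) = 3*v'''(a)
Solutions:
 v(a) = C1 + Integral(C2*airyai(3^(2/3)*a/3) + C3*airybi(3^(2/3)*a/3), a)


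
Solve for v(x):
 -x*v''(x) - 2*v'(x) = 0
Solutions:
 v(x) = C1 + C2/x


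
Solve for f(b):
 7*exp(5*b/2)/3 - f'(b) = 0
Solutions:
 f(b) = C1 + 14*exp(5*b/2)/15


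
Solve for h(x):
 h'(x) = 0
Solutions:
 h(x) = C1


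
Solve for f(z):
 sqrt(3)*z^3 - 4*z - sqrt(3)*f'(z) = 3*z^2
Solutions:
 f(z) = C1 + z^4/4 - sqrt(3)*z^3/3 - 2*sqrt(3)*z^2/3


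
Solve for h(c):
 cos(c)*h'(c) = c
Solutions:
 h(c) = C1 + Integral(c/cos(c), c)


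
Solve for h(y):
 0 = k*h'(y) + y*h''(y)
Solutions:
 h(y) = C1 + y^(1 - re(k))*(C2*sin(log(y)*Abs(im(k))) + C3*cos(log(y)*im(k)))


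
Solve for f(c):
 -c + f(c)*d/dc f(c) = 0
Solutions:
 f(c) = -sqrt(C1 + c^2)
 f(c) = sqrt(C1 + c^2)


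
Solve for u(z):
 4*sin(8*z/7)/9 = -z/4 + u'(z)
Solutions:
 u(z) = C1 + z^2/8 - 7*cos(8*z/7)/18


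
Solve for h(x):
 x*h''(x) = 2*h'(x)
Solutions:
 h(x) = C1 + C2*x^3


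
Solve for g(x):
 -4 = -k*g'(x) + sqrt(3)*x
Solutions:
 g(x) = C1 + sqrt(3)*x^2/(2*k) + 4*x/k


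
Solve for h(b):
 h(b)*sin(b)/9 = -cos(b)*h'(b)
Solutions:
 h(b) = C1*cos(b)^(1/9)


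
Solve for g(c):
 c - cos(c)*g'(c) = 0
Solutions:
 g(c) = C1 + Integral(c/cos(c), c)


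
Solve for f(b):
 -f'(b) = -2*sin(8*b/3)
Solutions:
 f(b) = C1 - 3*cos(8*b/3)/4


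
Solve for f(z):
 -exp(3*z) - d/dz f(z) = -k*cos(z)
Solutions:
 f(z) = C1 + k*sin(z) - exp(3*z)/3


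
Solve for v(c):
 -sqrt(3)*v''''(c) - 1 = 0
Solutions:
 v(c) = C1 + C2*c + C3*c^2 + C4*c^3 - sqrt(3)*c^4/72


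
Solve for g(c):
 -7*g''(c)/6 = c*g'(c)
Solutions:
 g(c) = C1 + C2*erf(sqrt(21)*c/7)


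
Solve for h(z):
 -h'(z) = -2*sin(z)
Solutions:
 h(z) = C1 - 2*cos(z)


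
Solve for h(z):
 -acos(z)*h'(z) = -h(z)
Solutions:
 h(z) = C1*exp(Integral(1/acos(z), z))


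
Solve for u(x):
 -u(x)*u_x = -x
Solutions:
 u(x) = -sqrt(C1 + x^2)
 u(x) = sqrt(C1 + x^2)


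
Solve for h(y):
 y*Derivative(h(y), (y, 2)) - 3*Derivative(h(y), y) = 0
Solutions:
 h(y) = C1 + C2*y^4


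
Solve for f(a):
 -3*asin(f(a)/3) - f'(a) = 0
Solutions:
 Integral(1/asin(_y/3), (_y, f(a))) = C1 - 3*a


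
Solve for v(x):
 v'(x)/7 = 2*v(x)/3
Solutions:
 v(x) = C1*exp(14*x/3)


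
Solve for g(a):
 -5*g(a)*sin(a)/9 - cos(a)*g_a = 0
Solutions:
 g(a) = C1*cos(a)^(5/9)


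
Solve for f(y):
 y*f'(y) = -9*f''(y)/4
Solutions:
 f(y) = C1 + C2*erf(sqrt(2)*y/3)


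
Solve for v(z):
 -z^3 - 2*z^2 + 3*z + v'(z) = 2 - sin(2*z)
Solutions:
 v(z) = C1 + z^4/4 + 2*z^3/3 - 3*z^2/2 + 2*z + cos(2*z)/2


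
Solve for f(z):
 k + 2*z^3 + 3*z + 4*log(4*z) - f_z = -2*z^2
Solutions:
 f(z) = C1 + k*z + z^4/2 + 2*z^3/3 + 3*z^2/2 + 4*z*log(z) - 4*z + z*log(256)


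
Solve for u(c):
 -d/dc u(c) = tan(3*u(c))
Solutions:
 u(c) = -asin(C1*exp(-3*c))/3 + pi/3
 u(c) = asin(C1*exp(-3*c))/3


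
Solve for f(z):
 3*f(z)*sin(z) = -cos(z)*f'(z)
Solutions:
 f(z) = C1*cos(z)^3


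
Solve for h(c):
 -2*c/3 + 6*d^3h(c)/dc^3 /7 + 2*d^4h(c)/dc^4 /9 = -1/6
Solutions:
 h(c) = C1 + C2*c + C3*c^2 + C4*exp(-27*c/7) + 7*c^4/216 - 385*c^3/5832


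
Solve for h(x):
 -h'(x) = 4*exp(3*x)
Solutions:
 h(x) = C1 - 4*exp(3*x)/3


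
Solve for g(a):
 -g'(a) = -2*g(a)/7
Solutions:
 g(a) = C1*exp(2*a/7)


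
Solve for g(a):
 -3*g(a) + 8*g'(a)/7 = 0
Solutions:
 g(a) = C1*exp(21*a/8)


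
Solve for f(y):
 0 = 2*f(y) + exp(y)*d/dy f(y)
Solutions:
 f(y) = C1*exp(2*exp(-y))


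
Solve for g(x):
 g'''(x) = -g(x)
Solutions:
 g(x) = C3*exp(-x) + (C1*sin(sqrt(3)*x/2) + C2*cos(sqrt(3)*x/2))*exp(x/2)


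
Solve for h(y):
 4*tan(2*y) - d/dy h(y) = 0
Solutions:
 h(y) = C1 - 2*log(cos(2*y))


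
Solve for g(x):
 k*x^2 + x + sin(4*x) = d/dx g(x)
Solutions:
 g(x) = C1 + k*x^3/3 + x^2/2 - cos(4*x)/4


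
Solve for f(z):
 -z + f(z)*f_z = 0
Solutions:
 f(z) = -sqrt(C1 + z^2)
 f(z) = sqrt(C1 + z^2)


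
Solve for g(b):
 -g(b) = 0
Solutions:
 g(b) = 0


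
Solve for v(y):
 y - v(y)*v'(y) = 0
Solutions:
 v(y) = -sqrt(C1 + y^2)
 v(y) = sqrt(C1 + y^2)


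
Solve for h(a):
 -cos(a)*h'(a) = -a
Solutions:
 h(a) = C1 + Integral(a/cos(a), a)


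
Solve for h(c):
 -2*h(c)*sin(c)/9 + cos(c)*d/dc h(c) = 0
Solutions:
 h(c) = C1/cos(c)^(2/9)


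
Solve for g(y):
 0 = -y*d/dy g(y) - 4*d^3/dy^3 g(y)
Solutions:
 g(y) = C1 + Integral(C2*airyai(-2^(1/3)*y/2) + C3*airybi(-2^(1/3)*y/2), y)


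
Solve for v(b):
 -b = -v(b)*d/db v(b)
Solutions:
 v(b) = -sqrt(C1 + b^2)
 v(b) = sqrt(C1 + b^2)


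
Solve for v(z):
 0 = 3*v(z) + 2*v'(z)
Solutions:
 v(z) = C1*exp(-3*z/2)


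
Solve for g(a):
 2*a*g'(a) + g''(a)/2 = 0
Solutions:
 g(a) = C1 + C2*erf(sqrt(2)*a)


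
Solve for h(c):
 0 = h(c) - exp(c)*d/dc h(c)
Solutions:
 h(c) = C1*exp(-exp(-c))


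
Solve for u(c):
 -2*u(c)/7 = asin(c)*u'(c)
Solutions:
 u(c) = C1*exp(-2*Integral(1/asin(c), c)/7)


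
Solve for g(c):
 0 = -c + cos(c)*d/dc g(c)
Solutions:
 g(c) = C1 + Integral(c/cos(c), c)


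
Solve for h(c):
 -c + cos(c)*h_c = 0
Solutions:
 h(c) = C1 + Integral(c/cos(c), c)


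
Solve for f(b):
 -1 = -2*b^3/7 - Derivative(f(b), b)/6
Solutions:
 f(b) = C1 - 3*b^4/7 + 6*b


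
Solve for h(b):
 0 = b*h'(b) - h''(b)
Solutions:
 h(b) = C1 + C2*erfi(sqrt(2)*b/2)


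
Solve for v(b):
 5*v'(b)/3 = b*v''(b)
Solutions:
 v(b) = C1 + C2*b^(8/3)


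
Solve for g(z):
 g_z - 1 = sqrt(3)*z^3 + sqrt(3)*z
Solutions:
 g(z) = C1 + sqrt(3)*z^4/4 + sqrt(3)*z^2/2 + z


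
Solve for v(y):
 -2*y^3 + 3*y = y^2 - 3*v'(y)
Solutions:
 v(y) = C1 + y^4/6 + y^3/9 - y^2/2


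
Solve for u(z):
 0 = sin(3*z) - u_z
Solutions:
 u(z) = C1 - cos(3*z)/3


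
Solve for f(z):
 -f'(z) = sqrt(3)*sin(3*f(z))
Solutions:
 f(z) = -acos((-C1 - exp(6*sqrt(3)*z))/(C1 - exp(6*sqrt(3)*z)))/3 + 2*pi/3
 f(z) = acos((-C1 - exp(6*sqrt(3)*z))/(C1 - exp(6*sqrt(3)*z)))/3


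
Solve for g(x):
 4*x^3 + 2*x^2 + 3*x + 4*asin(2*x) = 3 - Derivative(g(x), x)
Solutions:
 g(x) = C1 - x^4 - 2*x^3/3 - 3*x^2/2 - 4*x*asin(2*x) + 3*x - 2*sqrt(1 - 4*x^2)


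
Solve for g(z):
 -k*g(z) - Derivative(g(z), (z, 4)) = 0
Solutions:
 g(z) = C1*exp(-z*(-k)^(1/4)) + C2*exp(z*(-k)^(1/4)) + C3*exp(-I*z*(-k)^(1/4)) + C4*exp(I*z*(-k)^(1/4))


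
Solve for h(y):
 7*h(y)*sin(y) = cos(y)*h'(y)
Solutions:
 h(y) = C1/cos(y)^7


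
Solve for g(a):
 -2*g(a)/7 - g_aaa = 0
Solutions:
 g(a) = C3*exp(-2^(1/3)*7^(2/3)*a/7) + (C1*sin(2^(1/3)*sqrt(3)*7^(2/3)*a/14) + C2*cos(2^(1/3)*sqrt(3)*7^(2/3)*a/14))*exp(2^(1/3)*7^(2/3)*a/14)


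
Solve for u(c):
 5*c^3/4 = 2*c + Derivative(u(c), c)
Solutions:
 u(c) = C1 + 5*c^4/16 - c^2


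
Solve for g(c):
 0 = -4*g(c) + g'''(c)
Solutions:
 g(c) = C3*exp(2^(2/3)*c) + (C1*sin(2^(2/3)*sqrt(3)*c/2) + C2*cos(2^(2/3)*sqrt(3)*c/2))*exp(-2^(2/3)*c/2)


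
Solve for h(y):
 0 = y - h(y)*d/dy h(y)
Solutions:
 h(y) = -sqrt(C1 + y^2)
 h(y) = sqrt(C1 + y^2)


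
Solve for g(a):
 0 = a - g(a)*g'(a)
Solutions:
 g(a) = -sqrt(C1 + a^2)
 g(a) = sqrt(C1 + a^2)


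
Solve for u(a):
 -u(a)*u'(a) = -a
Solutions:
 u(a) = -sqrt(C1 + a^2)
 u(a) = sqrt(C1 + a^2)


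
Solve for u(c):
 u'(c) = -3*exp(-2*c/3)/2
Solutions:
 u(c) = C1 + 9*exp(-2*c/3)/4


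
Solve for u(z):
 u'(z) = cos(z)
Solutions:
 u(z) = C1 + sin(z)


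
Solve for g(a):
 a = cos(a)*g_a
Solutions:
 g(a) = C1 + Integral(a/cos(a), a)


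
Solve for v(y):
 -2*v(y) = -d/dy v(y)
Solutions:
 v(y) = C1*exp(2*y)


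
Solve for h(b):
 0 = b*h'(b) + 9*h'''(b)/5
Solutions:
 h(b) = C1 + Integral(C2*airyai(-15^(1/3)*b/3) + C3*airybi(-15^(1/3)*b/3), b)


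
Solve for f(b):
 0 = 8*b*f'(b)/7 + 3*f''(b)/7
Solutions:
 f(b) = C1 + C2*erf(2*sqrt(3)*b/3)


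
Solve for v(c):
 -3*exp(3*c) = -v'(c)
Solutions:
 v(c) = C1 + exp(3*c)


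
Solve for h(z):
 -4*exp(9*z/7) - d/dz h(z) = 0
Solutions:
 h(z) = C1 - 28*exp(9*z/7)/9


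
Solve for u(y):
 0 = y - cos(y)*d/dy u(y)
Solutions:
 u(y) = C1 + Integral(y/cos(y), y)


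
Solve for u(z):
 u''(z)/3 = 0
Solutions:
 u(z) = C1 + C2*z


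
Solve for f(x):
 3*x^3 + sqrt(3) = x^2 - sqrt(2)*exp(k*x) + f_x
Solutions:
 f(x) = C1 + 3*x^4/4 - x^3/3 + sqrt(3)*x + sqrt(2)*exp(k*x)/k


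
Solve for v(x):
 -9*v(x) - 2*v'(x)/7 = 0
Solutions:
 v(x) = C1*exp(-63*x/2)


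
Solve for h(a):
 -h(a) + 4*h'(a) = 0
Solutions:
 h(a) = C1*exp(a/4)


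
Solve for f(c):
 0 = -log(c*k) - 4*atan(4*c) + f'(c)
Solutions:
 f(c) = C1 + c*log(c*k) + 4*c*atan(4*c) - c - log(16*c^2 + 1)/2


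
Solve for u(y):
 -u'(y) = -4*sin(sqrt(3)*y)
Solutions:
 u(y) = C1 - 4*sqrt(3)*cos(sqrt(3)*y)/3


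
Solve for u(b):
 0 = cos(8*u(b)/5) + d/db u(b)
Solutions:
 b - 5*log(sin(8*u(b)/5) - 1)/16 + 5*log(sin(8*u(b)/5) + 1)/16 = C1


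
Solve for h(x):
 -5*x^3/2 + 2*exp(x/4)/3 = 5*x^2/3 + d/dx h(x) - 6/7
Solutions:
 h(x) = C1 - 5*x^4/8 - 5*x^3/9 + 6*x/7 + 8*exp(x/4)/3


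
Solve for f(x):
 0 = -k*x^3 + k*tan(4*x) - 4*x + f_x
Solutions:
 f(x) = C1 + k*x^4/4 + k*log(cos(4*x))/4 + 2*x^2


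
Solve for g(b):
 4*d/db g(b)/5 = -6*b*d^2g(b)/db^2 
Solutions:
 g(b) = C1 + C2*b^(13/15)


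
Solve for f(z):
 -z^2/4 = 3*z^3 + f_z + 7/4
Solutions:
 f(z) = C1 - 3*z^4/4 - z^3/12 - 7*z/4


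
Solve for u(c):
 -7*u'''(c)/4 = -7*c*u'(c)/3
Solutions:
 u(c) = C1 + Integral(C2*airyai(6^(2/3)*c/3) + C3*airybi(6^(2/3)*c/3), c)


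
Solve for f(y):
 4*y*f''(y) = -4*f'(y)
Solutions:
 f(y) = C1 + C2*log(y)


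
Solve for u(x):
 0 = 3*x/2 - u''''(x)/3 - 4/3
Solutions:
 u(x) = C1 + C2*x + C3*x^2 + C4*x^3 + 3*x^5/80 - x^4/6


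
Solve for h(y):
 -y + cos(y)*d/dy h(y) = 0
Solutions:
 h(y) = C1 + Integral(y/cos(y), y)


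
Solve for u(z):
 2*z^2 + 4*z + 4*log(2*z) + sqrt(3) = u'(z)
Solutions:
 u(z) = C1 + 2*z^3/3 + 2*z^2 + 4*z*log(z) - 4*z + sqrt(3)*z + z*log(16)


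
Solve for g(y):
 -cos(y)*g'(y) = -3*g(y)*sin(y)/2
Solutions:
 g(y) = C1/cos(y)^(3/2)


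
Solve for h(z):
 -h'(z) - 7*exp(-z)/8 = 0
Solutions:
 h(z) = C1 + 7*exp(-z)/8


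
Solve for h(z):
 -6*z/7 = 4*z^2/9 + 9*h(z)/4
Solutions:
 h(z) = 8*z*(-14*z - 27)/567
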